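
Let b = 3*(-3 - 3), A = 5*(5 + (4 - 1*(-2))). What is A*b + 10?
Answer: -980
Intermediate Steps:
A = 55 (A = 5*(5 + (4 + 2)) = 5*(5 + 6) = 5*11 = 55)
b = -18 (b = 3*(-6) = -18)
A*b + 10 = 55*(-18) + 10 = -990 + 10 = -980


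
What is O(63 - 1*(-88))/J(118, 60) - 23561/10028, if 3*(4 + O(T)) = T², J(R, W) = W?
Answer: 28035889/225630 ≈ 124.26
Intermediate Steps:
O(T) = -4 + T²/3
O(63 - 1*(-88))/J(118, 60) - 23561/10028 = (-4 + (63 - 1*(-88))²/3)/60 - 23561/10028 = (-4 + (63 + 88)²/3)*(1/60) - 23561*1/10028 = (-4 + (⅓)*151²)*(1/60) - 23561/10028 = (-4 + (⅓)*22801)*(1/60) - 23561/10028 = (-4 + 22801/3)*(1/60) - 23561/10028 = (22789/3)*(1/60) - 23561/10028 = 22789/180 - 23561/10028 = 28035889/225630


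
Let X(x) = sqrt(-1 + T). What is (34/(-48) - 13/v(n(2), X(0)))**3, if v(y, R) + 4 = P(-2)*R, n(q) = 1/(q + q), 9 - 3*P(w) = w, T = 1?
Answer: 226981/13824 ≈ 16.419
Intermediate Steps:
P(w) = 3 - w/3
X(x) = 0 (X(x) = sqrt(-1 + 1) = sqrt(0) = 0)
n(q) = 1/(2*q)
v(y, R) = -4 + 11*R/3 (v(y, R) = -4 + (3 - 1/3*(-2))*R = -4 + (3 + 2/3)*R = -4 + 11*R/3)
(34/(-48) - 13/v(n(2), X(0)))**3 = (34/(-48) - 13/(-4 + (11/3)*0))**3 = (34*(-1/48) - 13/(-4 + 0))**3 = (-17/24 - 13/(-4))**3 = (-17/24 - 13*(-1/4))**3 = (-17/24 + 13/4)**3 = (61/24)**3 = 226981/13824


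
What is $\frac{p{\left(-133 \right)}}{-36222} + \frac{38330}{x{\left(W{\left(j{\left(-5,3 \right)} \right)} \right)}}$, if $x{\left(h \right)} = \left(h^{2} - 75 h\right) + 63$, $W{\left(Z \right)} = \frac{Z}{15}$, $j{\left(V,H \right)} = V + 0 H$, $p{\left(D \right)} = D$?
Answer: $\frac{12495608809}{28724046} \approx 435.02$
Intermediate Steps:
$j{\left(V,H \right)} = V$ ($j{\left(V,H \right)} = V + 0 = V$)
$W{\left(Z \right)} = \frac{Z}{15}$ ($W{\left(Z \right)} = Z \frac{1}{15} = \frac{Z}{15}$)
$x{\left(h \right)} = 63 + h^{2} - 75 h$
$\frac{p{\left(-133 \right)}}{-36222} + \frac{38330}{x{\left(W{\left(j{\left(-5,3 \right)} \right)} \right)}} = - \frac{133}{-36222} + \frac{38330}{63 + \left(\frac{1}{15} \left(-5\right)\right)^{2} - 75 \cdot \frac{1}{15} \left(-5\right)} = \left(-133\right) \left(- \frac{1}{36222}\right) + \frac{38330}{63 + \left(- \frac{1}{3}\right)^{2} - -25} = \frac{133}{36222} + \frac{38330}{63 + \frac{1}{9} + 25} = \frac{133}{36222} + \frac{38330}{\frac{793}{9}} = \frac{133}{36222} + 38330 \cdot \frac{9}{793} = \frac{133}{36222} + \frac{344970}{793} = \frac{12495608809}{28724046}$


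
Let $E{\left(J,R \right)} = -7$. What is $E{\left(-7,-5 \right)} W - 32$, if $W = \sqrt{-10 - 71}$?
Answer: $-32 - 63 i \approx -32.0 - 63.0 i$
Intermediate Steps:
$W = 9 i$ ($W = \sqrt{-81} = 9 i \approx 9.0 i$)
$E{\left(-7,-5 \right)} W - 32 = - 7 \cdot 9 i - 32 = - 63 i - 32 = -32 - 63 i$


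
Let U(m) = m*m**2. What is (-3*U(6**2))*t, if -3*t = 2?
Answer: 93312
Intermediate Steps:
t = -2/3 (t = -1/3*2 = -2/3 ≈ -0.66667)
U(m) = m**3
(-3*U(6**2))*t = -3*(6**2)**3*(-2/3) = -3*36**3*(-2/3) = -3*46656*(-2/3) = -139968*(-2/3) = 93312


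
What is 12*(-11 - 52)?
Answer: -756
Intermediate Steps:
12*(-11 - 52) = 12*(-63) = -756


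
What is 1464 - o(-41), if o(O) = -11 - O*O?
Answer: 3156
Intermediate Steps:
o(O) = -11 - O²
1464 - o(-41) = 1464 - (-11 - 1*(-41)²) = 1464 - (-11 - 1*1681) = 1464 - (-11 - 1681) = 1464 - 1*(-1692) = 1464 + 1692 = 3156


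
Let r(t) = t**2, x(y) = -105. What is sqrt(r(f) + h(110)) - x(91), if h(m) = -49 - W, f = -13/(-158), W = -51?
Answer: 105 + sqrt(50097)/158 ≈ 106.42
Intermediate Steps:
f = 13/158 (f = -13*(-1/158) = 13/158 ≈ 0.082278)
h(m) = 2 (h(m) = -49 - 1*(-51) = -49 + 51 = 2)
sqrt(r(f) + h(110)) - x(91) = sqrt((13/158)**2 + 2) - 1*(-105) = sqrt(169/24964 + 2) + 105 = sqrt(50097/24964) + 105 = sqrt(50097)/158 + 105 = 105 + sqrt(50097)/158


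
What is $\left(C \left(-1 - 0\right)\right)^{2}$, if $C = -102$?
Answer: $10404$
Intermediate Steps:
$\left(C \left(-1 - 0\right)\right)^{2} = \left(- 102 \left(-1 - 0\right)\right)^{2} = \left(- 102 \left(-1 + 0\right)\right)^{2} = \left(\left(-102\right) \left(-1\right)\right)^{2} = 102^{2} = 10404$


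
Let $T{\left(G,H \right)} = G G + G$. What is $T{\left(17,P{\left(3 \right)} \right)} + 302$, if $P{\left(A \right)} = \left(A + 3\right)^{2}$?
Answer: $608$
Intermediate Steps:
$P{\left(A \right)} = \left(3 + A\right)^{2}$
$T{\left(G,H \right)} = G + G^{2}$ ($T{\left(G,H \right)} = G^{2} + G = G + G^{2}$)
$T{\left(17,P{\left(3 \right)} \right)} + 302 = 17 \left(1 + 17\right) + 302 = 17 \cdot 18 + 302 = 306 + 302 = 608$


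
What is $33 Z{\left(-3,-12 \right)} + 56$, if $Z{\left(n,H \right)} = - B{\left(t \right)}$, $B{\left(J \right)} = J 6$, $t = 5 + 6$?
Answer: $-2122$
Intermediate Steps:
$t = 11$
$B{\left(J \right)} = 6 J$
$Z{\left(n,H \right)} = -66$ ($Z{\left(n,H \right)} = - 6 \cdot 11 = \left(-1\right) 66 = -66$)
$33 Z{\left(-3,-12 \right)} + 56 = 33 \left(-66\right) + 56 = -2178 + 56 = -2122$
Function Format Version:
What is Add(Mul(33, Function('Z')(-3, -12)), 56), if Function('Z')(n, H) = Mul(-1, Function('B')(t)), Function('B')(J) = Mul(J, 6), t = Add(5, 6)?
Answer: -2122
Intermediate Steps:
t = 11
Function('B')(J) = Mul(6, J)
Function('Z')(n, H) = -66 (Function('Z')(n, H) = Mul(-1, Mul(6, 11)) = Mul(-1, 66) = -66)
Add(Mul(33, Function('Z')(-3, -12)), 56) = Add(Mul(33, -66), 56) = Add(-2178, 56) = -2122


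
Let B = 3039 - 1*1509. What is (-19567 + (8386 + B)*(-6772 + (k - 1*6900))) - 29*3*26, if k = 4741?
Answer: -88581625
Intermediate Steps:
B = 1530 (B = 3039 - 1509 = 1530)
(-19567 + (8386 + B)*(-6772 + (k - 1*6900))) - 29*3*26 = (-19567 + (8386 + 1530)*(-6772 + (4741 - 1*6900))) - 29*3*26 = (-19567 + 9916*(-6772 + (4741 - 6900))) - 87*26 = (-19567 + 9916*(-6772 - 2159)) - 2262 = (-19567 + 9916*(-8931)) - 2262 = (-19567 - 88559796) - 2262 = -88579363 - 2262 = -88581625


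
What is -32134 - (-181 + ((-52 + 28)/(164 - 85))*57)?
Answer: -2522919/79 ≈ -31936.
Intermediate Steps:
-32134 - (-181 + ((-52 + 28)/(164 - 85))*57) = -32134 - (-181 - 24/79*57) = -32134 - (-181 - 1368/79) = -32134 - 1*(-15667/79) = -32134 + 15667/79 = -2522919/79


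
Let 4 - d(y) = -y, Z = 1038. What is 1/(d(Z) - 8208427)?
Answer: -1/8207385 ≈ -1.2184e-7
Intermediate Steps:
d(y) = 4 + y (d(y) = 4 - (-1)*y = 4 + y)
1/(d(Z) - 8208427) = 1/((4 + 1038) - 8208427) = 1/(1042 - 8208427) = 1/(-8207385) = -1/8207385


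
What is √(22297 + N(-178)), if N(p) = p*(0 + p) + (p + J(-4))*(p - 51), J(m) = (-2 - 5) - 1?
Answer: 5*√3863 ≈ 310.77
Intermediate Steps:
J(m) = -8 (J(m) = -7 - 1 = -8)
N(p) = p² + (-51 + p)*(-8 + p) (N(p) = p*(0 + p) + (p - 8)*(p - 51) = p*p + (-8 + p)*(-51 + p) = p² + (-51 + p)*(-8 + p))
√(22297 + N(-178)) = √(22297 + (408 - 59*(-178) + 2*(-178)²)) = √(22297 + (408 + 10502 + 2*31684)) = √(22297 + (408 + 10502 + 63368)) = √(22297 + 74278) = √96575 = 5*√3863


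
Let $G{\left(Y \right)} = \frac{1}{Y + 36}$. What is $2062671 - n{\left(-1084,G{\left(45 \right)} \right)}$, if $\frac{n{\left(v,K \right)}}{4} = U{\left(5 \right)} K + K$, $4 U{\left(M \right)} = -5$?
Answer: $\frac{167076352}{81} \approx 2.0627 \cdot 10^{6}$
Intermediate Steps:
$U{\left(M \right)} = - \frac{5}{4}$ ($U{\left(M \right)} = \frac{1}{4} \left(-5\right) = - \frac{5}{4}$)
$G{\left(Y \right)} = \frac{1}{36 + Y}$
$n{\left(v,K \right)} = - K$ ($n{\left(v,K \right)} = 4 \left(- \frac{5 K}{4} + K\right) = 4 \left(- \frac{K}{4}\right) = - K$)
$2062671 - n{\left(-1084,G{\left(45 \right)} \right)} = 2062671 - - \frac{1}{36 + 45} = 2062671 - - \frac{1}{81} = 2062671 + \frac{1}{81} = \frac{167076352}{81}$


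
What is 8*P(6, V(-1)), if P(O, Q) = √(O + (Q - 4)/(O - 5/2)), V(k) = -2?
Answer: 8*√210/7 ≈ 16.562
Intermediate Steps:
P(O, Q) = √(O + (-4 + Q)/(-5/2 + O)) (P(O, Q) = √(O + (-4 + Q)/(O - 5*½)) = √(O + (-4 + Q)/(O - 5/2)) = √(O + (-4 + Q)/(-5/2 + O)))
8*P(6, V(-1)) = 8*√((-8 + 2*(-2) + 6*(-5 + 2*6))/(-5 + 2*6)) = 8*√((-8 - 4 + 6*(-5 + 12))/(-5 + 12)) = 8*√((-8 - 4 + 6*7)/7) = 8*√((-8 - 4 + 42)/7) = 8*√((⅐)*30) = 8*√(30/7) = 8*(√210/7) = 8*√210/7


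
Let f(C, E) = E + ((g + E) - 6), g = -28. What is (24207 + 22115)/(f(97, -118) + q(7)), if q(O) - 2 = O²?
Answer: -46322/219 ≈ -211.52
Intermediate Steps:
f(C, E) = -34 + 2*E (f(C, E) = E + ((-28 + E) - 6) = E + (-34 + E) = -34 + 2*E)
q(O) = 2 + O²
(24207 + 22115)/(f(97, -118) + q(7)) = (24207 + 22115)/((-34 + 2*(-118)) + (2 + 7²)) = 46322/((-34 - 236) + (2 + 49)) = 46322/(-270 + 51) = 46322/(-219) = 46322*(-1/219) = -46322/219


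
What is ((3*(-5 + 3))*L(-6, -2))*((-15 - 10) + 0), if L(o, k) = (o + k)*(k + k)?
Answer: 4800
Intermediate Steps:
L(o, k) = 2*k*(k + o) (L(o, k) = (k + o)*(2*k) = 2*k*(k + o))
((3*(-5 + 3))*L(-6, -2))*((-15 - 10) + 0) = ((3*(-5 + 3))*(2*(-2)*(-2 - 6)))*((-15 - 10) + 0) = ((3*(-2))*(2*(-2)*(-8)))*(-25 + 0) = -6*32*(-25) = -192*(-25) = 4800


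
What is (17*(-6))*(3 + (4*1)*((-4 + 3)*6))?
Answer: 2142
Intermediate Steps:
(17*(-6))*(3 + (4*1)*((-4 + 3)*6)) = -102*(3 + 4*(-1*6)) = -102*(3 + 4*(-6)) = -102*(3 - 24) = -102*(-21) = 2142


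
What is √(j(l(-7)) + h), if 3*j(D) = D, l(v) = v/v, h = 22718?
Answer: √204465/3 ≈ 150.73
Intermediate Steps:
l(v) = 1
j(D) = D/3
√(j(l(-7)) + h) = √((⅓)*1 + 22718) = √(⅓ + 22718) = √(68155/3) = √204465/3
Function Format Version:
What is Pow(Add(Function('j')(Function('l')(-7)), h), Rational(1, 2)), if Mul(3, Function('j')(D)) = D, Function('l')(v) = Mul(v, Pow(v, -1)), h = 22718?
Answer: Mul(Rational(1, 3), Pow(204465, Rational(1, 2))) ≈ 150.73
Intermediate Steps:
Function('l')(v) = 1
Function('j')(D) = Mul(Rational(1, 3), D)
Pow(Add(Function('j')(Function('l')(-7)), h), Rational(1, 2)) = Pow(Add(Mul(Rational(1, 3), 1), 22718), Rational(1, 2)) = Pow(Add(Rational(1, 3), 22718), Rational(1, 2)) = Pow(Rational(68155, 3), Rational(1, 2)) = Mul(Rational(1, 3), Pow(204465, Rational(1, 2)))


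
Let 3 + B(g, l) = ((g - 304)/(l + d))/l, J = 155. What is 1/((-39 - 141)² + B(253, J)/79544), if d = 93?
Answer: 3057671360/99068551948629 ≈ 3.0864e-5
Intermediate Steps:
B(g, l) = -3 + (-304 + g)/(l*(93 + l)) (B(g, l) = -3 + ((g - 304)/(l + 93))/l = -3 + ((-304 + g)/(93 + l))/l = -3 + (-304 + g)/(l*(93 + l)))
1/((-39 - 141)² + B(253, J)/79544) = 1/((-39 - 141)² + ((-304 + 253 - 279*155 - 3*155²)/(155*(93 + 155)))/79544) = 1/((-180)² + ((1/155)*(-304 + 253 - 43245 - 3*24025)/248)*(1/79544)) = 1/(32400 + ((1/155)*(1/248)*(-304 + 253 - 43245 - 72075))*(1/79544)) = 1/(32400 + ((1/155)*(1/248)*(-115371))*(1/79544)) = 1/(32400 - 115371/38440*1/79544) = 1/(32400 - 115371/3057671360) = 1/(99068551948629/3057671360) = 3057671360/99068551948629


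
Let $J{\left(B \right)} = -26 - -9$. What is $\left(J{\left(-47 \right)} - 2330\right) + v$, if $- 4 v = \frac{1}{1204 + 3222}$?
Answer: $- \frac{41551289}{17704} \approx -2347.0$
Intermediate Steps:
$J{\left(B \right)} = -17$ ($J{\left(B \right)} = -26 + 9 = -17$)
$v = - \frac{1}{17704}$ ($v = - \frac{1}{4 \left(1204 + 3222\right)} = - \frac{1}{4 \cdot 4426} = \left(- \frac{1}{4}\right) \frac{1}{4426} = - \frac{1}{17704} \approx -5.6484 \cdot 10^{-5}$)
$\left(J{\left(-47 \right)} - 2330\right) + v = \left(-17 - 2330\right) - \frac{1}{17704} = -2347 - \frac{1}{17704} = - \frac{41551289}{17704}$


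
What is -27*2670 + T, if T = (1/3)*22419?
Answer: -64617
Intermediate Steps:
T = 7473 (T = (1*(⅓))*22419 = (⅓)*22419 = 7473)
-27*2670 + T = -27*2670 + 7473 = -72090 + 7473 = -64617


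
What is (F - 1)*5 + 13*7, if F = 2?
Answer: 96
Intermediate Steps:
(F - 1)*5 + 13*7 = (2 - 1)*5 + 13*7 = 1*5 + 91 = 5 + 91 = 96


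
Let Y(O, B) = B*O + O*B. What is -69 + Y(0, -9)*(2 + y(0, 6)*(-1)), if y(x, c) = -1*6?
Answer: -69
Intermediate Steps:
y(x, c) = -6
Y(O, B) = 2*B*O (Y(O, B) = B*O + B*O = 2*B*O)
-69 + Y(0, -9)*(2 + y(0, 6)*(-1)) = -69 + (2*(-9)*0)*(2 - 6*(-1)) = -69 + 0*(2 + 6) = -69 + 0*8 = -69 + 0 = -69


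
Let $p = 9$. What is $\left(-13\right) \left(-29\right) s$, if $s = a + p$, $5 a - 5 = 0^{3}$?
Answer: $3770$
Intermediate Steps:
$a = 1$ ($a = 1 + \frac{0^{3}}{5} = 1 + \frac{1}{5} \cdot 0 = 1 + 0 = 1$)
$s = 10$ ($s = 1 + 9 = 10$)
$\left(-13\right) \left(-29\right) s = \left(-13\right) \left(-29\right) 10 = 377 \cdot 10 = 3770$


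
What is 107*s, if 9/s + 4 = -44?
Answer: -321/16 ≈ -20.063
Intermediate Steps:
s = -3/16 (s = 9/(-4 - 44) = 9/(-48) = 9*(-1/48) = -3/16 ≈ -0.18750)
107*s = 107*(-3/16) = -321/16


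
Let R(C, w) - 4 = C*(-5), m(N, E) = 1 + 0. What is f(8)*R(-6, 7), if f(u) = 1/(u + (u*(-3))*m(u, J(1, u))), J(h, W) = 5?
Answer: -17/8 ≈ -2.1250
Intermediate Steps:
m(N, E) = 1
R(C, w) = 4 - 5*C (R(C, w) = 4 + C*(-5) = 4 - 5*C)
f(u) = -1/(2*u) (f(u) = 1/(u + (u*(-3))*1) = 1/(u - 3*u*1) = 1/(u - 3*u) = 1/(-2*u) = -1/(2*u))
f(8)*R(-6, 7) = (-½/8)*(4 - 5*(-6)) = (-½*⅛)*(4 + 30) = -1/16*34 = -17/8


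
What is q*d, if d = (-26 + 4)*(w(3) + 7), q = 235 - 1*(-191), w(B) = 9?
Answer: -149952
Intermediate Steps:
q = 426 (q = 235 + 191 = 426)
d = -352 (d = (-26 + 4)*(9 + 7) = -22*16 = -352)
q*d = 426*(-352) = -149952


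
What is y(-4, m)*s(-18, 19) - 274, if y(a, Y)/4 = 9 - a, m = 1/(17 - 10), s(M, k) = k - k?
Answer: -274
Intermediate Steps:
s(M, k) = 0
m = ⅐ (m = 1/7 = ⅐ ≈ 0.14286)
y(a, Y) = 36 - 4*a (y(a, Y) = 4*(9 - a) = 36 - 4*a)
y(-4, m)*s(-18, 19) - 274 = (36 - 4*(-4))*0 - 274 = (36 + 16)*0 - 274 = 52*0 - 274 = 0 - 274 = -274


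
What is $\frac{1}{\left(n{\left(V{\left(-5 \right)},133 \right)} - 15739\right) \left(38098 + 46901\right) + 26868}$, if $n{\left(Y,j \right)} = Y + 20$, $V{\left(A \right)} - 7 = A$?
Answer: $- \frac{1}{1335902415} \approx -7.4856 \cdot 10^{-10}$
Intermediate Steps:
$V{\left(A \right)} = 7 + A$
$n{\left(Y,j \right)} = 20 + Y$
$\frac{1}{\left(n{\left(V{\left(-5 \right)},133 \right)} - 15739\right) \left(38098 + 46901\right) + 26868} = \frac{1}{\left(\left(20 + \left(7 - 5\right)\right) - 15739\right) \left(38098 + 46901\right) + 26868} = \frac{1}{\left(\left(20 + 2\right) - 15739\right) 84999 + 26868} = \frac{1}{\left(22 - 15739\right) 84999 + 26868} = \frac{1}{\left(-15717\right) 84999 + 26868} = \frac{1}{-1335929283 + 26868} = \frac{1}{-1335902415} = - \frac{1}{1335902415}$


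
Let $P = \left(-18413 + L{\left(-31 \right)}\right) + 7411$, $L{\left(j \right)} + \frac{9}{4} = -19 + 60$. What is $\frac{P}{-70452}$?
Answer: $\frac{43853}{281808} \approx 0.15561$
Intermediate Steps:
$L{\left(j \right)} = \frac{155}{4}$ ($L{\left(j \right)} = - \frac{9}{4} + \left(-19 + 60\right) = - \frac{9}{4} + 41 = \frac{155}{4}$)
$P = - \frac{43853}{4}$ ($P = \left(-18413 + \frac{155}{4}\right) + 7411 = - \frac{73497}{4} + 7411 = - \frac{43853}{4} \approx -10963.0$)
$\frac{P}{-70452} = - \frac{43853}{4 \left(-70452\right)} = \left(- \frac{43853}{4}\right) \left(- \frac{1}{70452}\right) = \frac{43853}{281808}$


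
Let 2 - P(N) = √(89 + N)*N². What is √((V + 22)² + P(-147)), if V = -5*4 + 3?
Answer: 3*√(3 - 2401*I*√58) ≈ 286.88 - 286.83*I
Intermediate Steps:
V = -17 (V = -20 + 3 = -17)
P(N) = 2 - N²*√(89 + N) (P(N) = 2 - √(89 + N)*N² = 2 - N²*√(89 + N))
√((V + 22)² + P(-147)) = √((-17 + 22)² + (2 - 1*(-147)²*√(89 - 147))) = √(5² + (2 - 1*21609*√(-58))) = √(25 + (2 - 1*21609*I*√58)) = √(25 + (2 - 21609*I*√58)) = √(27 - 21609*I*√58)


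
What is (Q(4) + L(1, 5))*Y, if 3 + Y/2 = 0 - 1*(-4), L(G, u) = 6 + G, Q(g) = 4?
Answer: 22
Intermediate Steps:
Y = 2 (Y = -6 + 2*(0 - 1*(-4)) = -6 + 2*(0 + 4) = -6 + 2*4 = -6 + 8 = 2)
(Q(4) + L(1, 5))*Y = (4 + (6 + 1))*2 = (4 + 7)*2 = 11*2 = 22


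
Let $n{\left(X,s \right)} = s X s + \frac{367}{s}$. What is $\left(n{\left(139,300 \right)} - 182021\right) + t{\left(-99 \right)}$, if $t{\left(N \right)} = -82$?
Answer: $\frac{3698369467}{300} \approx 1.2328 \cdot 10^{7}$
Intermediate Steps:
$n{\left(X,s \right)} = \frac{367}{s} + X s^{2}$ ($n{\left(X,s \right)} = X s s + \frac{367}{s} = X s^{2} + \frac{367}{s} = \frac{367}{s} + X s^{2}$)
$\left(n{\left(139,300 \right)} - 182021\right) + t{\left(-99 \right)} = \left(\frac{367 + 139 \cdot 300^{3}}{300} - 182021\right) - 82 = \left(\frac{367 + 139 \cdot 27000000}{300} - 182021\right) - 82 = \left(\frac{367 + 3753000000}{300} - 182021\right) - 82 = \left(\frac{1}{300} \cdot 3753000367 - 182021\right) - 82 = \left(\frac{3753000367}{300} - 182021\right) - 82 = \frac{3698394067}{300} - 82 = \frac{3698369467}{300}$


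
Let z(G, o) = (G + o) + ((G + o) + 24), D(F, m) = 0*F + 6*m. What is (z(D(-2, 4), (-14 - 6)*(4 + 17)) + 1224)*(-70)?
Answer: -31920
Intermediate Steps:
D(F, m) = 6*m (D(F, m) = 0 + 6*m = 6*m)
z(G, o) = 24 + 2*G + 2*o (z(G, o) = (G + o) + (24 + G + o) = 24 + 2*G + 2*o)
(z(D(-2, 4), (-14 - 6)*(4 + 17)) + 1224)*(-70) = ((24 + 2*(6*4) + 2*((-14 - 6)*(4 + 17))) + 1224)*(-70) = ((24 + 2*24 + 2*(-20*21)) + 1224)*(-70) = ((24 + 48 + 2*(-420)) + 1224)*(-70) = ((24 + 48 - 840) + 1224)*(-70) = (-768 + 1224)*(-70) = 456*(-70) = -31920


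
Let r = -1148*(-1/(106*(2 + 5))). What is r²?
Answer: 6724/2809 ≈ 2.3937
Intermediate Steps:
r = 82/53 (r = -1148/((-106*7)) = -1148/(-742) = -1148*(-1/742) = 82/53 ≈ 1.5472)
r² = (82/53)² = 6724/2809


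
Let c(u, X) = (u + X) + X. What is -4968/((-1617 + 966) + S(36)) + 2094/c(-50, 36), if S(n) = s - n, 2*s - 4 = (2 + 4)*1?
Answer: 34941/341 ≈ 102.47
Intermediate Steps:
c(u, X) = u + 2*X (c(u, X) = (X + u) + X = u + 2*X)
s = 5 (s = 2 + ((2 + 4)*1)/2 = 2 + (6*1)/2 = 2 + (1/2)*6 = 2 + 3 = 5)
S(n) = 5 - n
-4968/((-1617 + 966) + S(36)) + 2094/c(-50, 36) = -4968/((-1617 + 966) + (5 - 1*36)) + 2094/(-50 + 2*36) = -4968/(-651 + (5 - 36)) + 2094/(-50 + 72) = -4968/(-651 - 31) + 2094/22 = -4968/(-682) + 2094*(1/22) = -4968*(-1/682) + 1047/11 = 2484/341 + 1047/11 = 34941/341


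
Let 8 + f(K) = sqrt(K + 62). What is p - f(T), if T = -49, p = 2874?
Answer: 2882 - sqrt(13) ≈ 2878.4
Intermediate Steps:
f(K) = -8 + sqrt(62 + K) (f(K) = -8 + sqrt(K + 62) = -8 + sqrt(62 + K))
p - f(T) = 2874 - (-8 + sqrt(62 - 49)) = 2874 - (-8 + sqrt(13)) = 2874 + (8 - sqrt(13)) = 2882 - sqrt(13)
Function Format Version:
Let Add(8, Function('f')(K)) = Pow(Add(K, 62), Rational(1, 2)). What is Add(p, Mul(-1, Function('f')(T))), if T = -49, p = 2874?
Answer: Add(2882, Mul(-1, Pow(13, Rational(1, 2)))) ≈ 2878.4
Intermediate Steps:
Function('f')(K) = Add(-8, Pow(Add(62, K), Rational(1, 2))) (Function('f')(K) = Add(-8, Pow(Add(K, 62), Rational(1, 2))) = Add(-8, Pow(Add(62, K), Rational(1, 2))))
Add(p, Mul(-1, Function('f')(T))) = Add(2874, Mul(-1, Add(-8, Pow(Add(62, -49), Rational(1, 2))))) = Add(2874, Mul(-1, Add(-8, Pow(13, Rational(1, 2))))) = Add(2874, Add(8, Mul(-1, Pow(13, Rational(1, 2))))) = Add(2882, Mul(-1, Pow(13, Rational(1, 2))))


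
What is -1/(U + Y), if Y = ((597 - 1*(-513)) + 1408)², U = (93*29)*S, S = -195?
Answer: -1/5814409 ≈ -1.7199e-7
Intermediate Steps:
U = -525915 (U = (93*29)*(-195) = 2697*(-195) = -525915)
Y = 6340324 (Y = ((597 + 513) + 1408)² = (1110 + 1408)² = 2518² = 6340324)
-1/(U + Y) = -1/(-525915 + 6340324) = -1/5814409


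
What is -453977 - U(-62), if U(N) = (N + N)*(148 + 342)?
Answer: -393217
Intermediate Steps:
U(N) = 980*N (U(N) = (2*N)*490 = 980*N)
-453977 - U(-62) = -453977 - 980*(-62) = -453977 - 1*(-60760) = -453977 + 60760 = -393217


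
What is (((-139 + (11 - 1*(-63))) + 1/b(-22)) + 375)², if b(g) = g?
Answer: 46498761/484 ≈ 96072.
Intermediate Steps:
(((-139 + (11 - 1*(-63))) + 1/b(-22)) + 375)² = (((-139 + (11 - 1*(-63))) + 1/(-22)) + 375)² = (((-139 + (11 + 63)) - 1/22) + 375)² = (((-139 + 74) - 1/22) + 375)² = ((-65 - 1/22) + 375)² = (-1431/22 + 375)² = (6819/22)² = 46498761/484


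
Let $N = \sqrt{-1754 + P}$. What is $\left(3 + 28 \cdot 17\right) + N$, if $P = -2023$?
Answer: $479 + i \sqrt{3777} \approx 479.0 + 61.457 i$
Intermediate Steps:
$N = i \sqrt{3777}$ ($N = \sqrt{-1754 - 2023} = \sqrt{-3777} = i \sqrt{3777} \approx 61.457 i$)
$\left(3 + 28 \cdot 17\right) + N = \left(3 + 28 \cdot 17\right) + i \sqrt{3777} = \left(3 + 476\right) + i \sqrt{3777} = 479 + i \sqrt{3777}$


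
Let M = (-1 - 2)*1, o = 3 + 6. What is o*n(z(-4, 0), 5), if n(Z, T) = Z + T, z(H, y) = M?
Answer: 18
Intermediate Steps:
o = 9
M = -3 (M = -3*1 = -3)
z(H, y) = -3
n(Z, T) = T + Z
o*n(z(-4, 0), 5) = 9*(5 - 3) = 9*2 = 18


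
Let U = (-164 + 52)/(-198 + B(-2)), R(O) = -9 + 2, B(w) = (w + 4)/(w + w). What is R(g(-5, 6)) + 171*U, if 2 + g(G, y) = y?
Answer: 35525/397 ≈ 89.484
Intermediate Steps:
g(G, y) = -2 + y
B(w) = (4 + w)/(2*w) (B(w) = (4 + w)/((2*w)) = (4 + w)*(1/(2*w)) = (4 + w)/(2*w))
R(O) = -7
U = 224/397 (U = (-164 + 52)/(-198 + (1/2)*(4 - 2)/(-2)) = -112/(-198 + (1/2)*(-1/2)*2) = -112/(-198 - 1/2) = -112/(-397/2) = -112*(-2/397) = 224/397 ≈ 0.56423)
R(g(-5, 6)) + 171*U = -7 + 171*(224/397) = -7 + 38304/397 = 35525/397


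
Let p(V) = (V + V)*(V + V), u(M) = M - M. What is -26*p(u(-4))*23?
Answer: 0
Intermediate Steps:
u(M) = 0
p(V) = 4*V² (p(V) = (2*V)*(2*V) = 4*V²)
-26*p(u(-4))*23 = -104*0²*23 = -104*0*23 = -26*0*23 = 0*23 = 0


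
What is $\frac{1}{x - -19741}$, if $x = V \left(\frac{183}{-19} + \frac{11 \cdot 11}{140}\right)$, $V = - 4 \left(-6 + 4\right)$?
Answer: $\frac{665}{13081123} \approx 5.0837 \cdot 10^{-5}$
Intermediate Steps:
$V = 8$ ($V = \left(-4\right) \left(-2\right) = 8$)
$x = - \frac{46642}{665}$ ($x = 8 \left(\frac{183}{-19} + \frac{11 \cdot 11}{140}\right) = 8 \left(183 \left(- \frac{1}{19}\right) + 121 \cdot \frac{1}{140}\right) = 8 \left(- \frac{183}{19} + \frac{121}{140}\right) = 8 \left(- \frac{23321}{2660}\right) = - \frac{46642}{665} \approx -70.138$)
$\frac{1}{x - -19741} = \frac{1}{- \frac{46642}{665} - -19741} = \frac{1}{- \frac{46642}{665} + \left(-599 + 20340\right)} = \frac{1}{- \frac{46642}{665} + 19741} = \frac{1}{\frac{13081123}{665}} = \frac{665}{13081123}$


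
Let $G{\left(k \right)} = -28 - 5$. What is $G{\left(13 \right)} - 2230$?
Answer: $-2263$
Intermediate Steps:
$G{\left(k \right)} = -33$
$G{\left(13 \right)} - 2230 = -33 - 2230 = -2263$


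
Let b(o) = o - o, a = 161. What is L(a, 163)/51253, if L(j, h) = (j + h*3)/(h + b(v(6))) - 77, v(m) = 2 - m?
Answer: -11901/8354239 ≈ -0.0014245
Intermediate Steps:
b(o) = 0
L(j, h) = -77 + (j + 3*h)/h (L(j, h) = (j + h*3)/(h + 0) - 77 = (j + 3*h)/h - 77 = -77 + (j + 3*h)/h)
L(a, 163)/51253 = (-74 + 161/163)/51253 = (-74 + 161*(1/163))*(1/51253) = (-74 + 161/163)*(1/51253) = -11901/163*1/51253 = -11901/8354239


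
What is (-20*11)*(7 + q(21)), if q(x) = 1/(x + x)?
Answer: -32450/21 ≈ -1545.2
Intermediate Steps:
q(x) = 1/(2*x)
(-20*11)*(7 + q(21)) = (-20*11)*(7 + (½)/21) = -220*(7 + (½)*(1/21)) = -220*(7 + 1/42) = -220*295/42 = -32450/21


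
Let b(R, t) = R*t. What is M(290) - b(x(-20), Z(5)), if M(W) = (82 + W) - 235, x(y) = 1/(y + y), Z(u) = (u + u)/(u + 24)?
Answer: 15893/116 ≈ 137.01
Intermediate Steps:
Z(u) = 2*u/(24 + u) (Z(u) = (2*u)/(24 + u) = 2*u/(24 + u))
x(y) = 1/(2*y)
M(W) = -153 + W
M(290) - b(x(-20), Z(5)) = (-153 + 290) - (½)/(-20)*2*5/(24 + 5) = 137 - (½)*(-1/20)*2*5/29 = 137 - (-1)*2*5*(1/29)/40 = 137 - (-1)*10/(40*29) = 137 - 1*(-1/116) = 137 + 1/116 = 15893/116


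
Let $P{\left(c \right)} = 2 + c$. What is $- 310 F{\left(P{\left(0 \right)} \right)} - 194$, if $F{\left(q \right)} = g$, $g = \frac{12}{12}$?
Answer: $-504$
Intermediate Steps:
$g = 1$ ($g = 12 \cdot \frac{1}{12} = 1$)
$F{\left(q \right)} = 1$
$- 310 F{\left(P{\left(0 \right)} \right)} - 194 = \left(-310\right) 1 - 194 = -310 - 194 = -504$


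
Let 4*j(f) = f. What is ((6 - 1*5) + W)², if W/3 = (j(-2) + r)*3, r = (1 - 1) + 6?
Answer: 10201/4 ≈ 2550.3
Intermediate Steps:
r = 6 (r = 0 + 6 = 6)
j(f) = f/4
W = 99/2 (W = 3*(((¼)*(-2) + 6)*3) = 3*((-½ + 6)*3) = 3*((11/2)*3) = 3*(33/2) = 99/2 ≈ 49.500)
((6 - 1*5) + W)² = ((6 - 1*5) + 99/2)² = ((6 - 5) + 99/2)² = (1 + 99/2)² = (101/2)² = 10201/4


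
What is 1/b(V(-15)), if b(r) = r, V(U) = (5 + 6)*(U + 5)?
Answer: -1/110 ≈ -0.0090909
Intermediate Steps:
V(U) = 55 + 11*U (V(U) = 11*(5 + U) = 55 + 11*U)
1/b(V(-15)) = 1/(55 + 11*(-15)) = 1/(55 - 165) = 1/(-110) = -1/110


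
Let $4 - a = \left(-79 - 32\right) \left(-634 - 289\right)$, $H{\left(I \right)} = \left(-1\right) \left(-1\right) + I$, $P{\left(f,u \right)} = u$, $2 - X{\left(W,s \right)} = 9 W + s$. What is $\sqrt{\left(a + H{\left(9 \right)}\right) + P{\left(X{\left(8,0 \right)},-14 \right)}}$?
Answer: $i \sqrt{102453} \approx 320.08 i$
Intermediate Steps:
$X{\left(W,s \right)} = 2 - s - 9 W$ ($X{\left(W,s \right)} = 2 - \left(9 W + s\right) = 2 - \left(s + 9 W\right) = 2 - s - 9 W$)
$H{\left(I \right)} = 1 + I$
$a = -102449$ ($a = 4 - \left(-79 - 32\right) \left(-634 - 289\right) = 4 - \left(-111\right) \left(-923\right) = 4 - 102453 = -102449$)
$\sqrt{\left(a + H{\left(9 \right)}\right) + P{\left(X{\left(8,0 \right)},-14 \right)}} = \sqrt{\left(-102449 + \left(1 + 9\right)\right) - 14} = \sqrt{\left(-102449 + 10\right) - 14} = \sqrt{-102439 - 14} = \sqrt{-102453} = i \sqrt{102453}$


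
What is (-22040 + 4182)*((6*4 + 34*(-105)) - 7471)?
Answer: 196741586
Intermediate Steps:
(-22040 + 4182)*((6*4 + 34*(-105)) - 7471) = -17858*((24 - 3570) - 7471) = -17858*(-3546 - 7471) = -17858*(-11017) = 196741586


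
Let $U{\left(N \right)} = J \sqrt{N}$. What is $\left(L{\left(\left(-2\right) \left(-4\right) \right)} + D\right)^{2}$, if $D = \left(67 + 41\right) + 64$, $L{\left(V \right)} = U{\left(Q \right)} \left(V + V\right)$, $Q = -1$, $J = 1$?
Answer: $29328 + 5504 i \approx 29328.0 + 5504.0 i$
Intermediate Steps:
$U{\left(N \right)} = \sqrt{N}$ ($U{\left(N \right)} = 1 \sqrt{N} = \sqrt{N}$)
$L{\left(V \right)} = 2 i V$ ($L{\left(V \right)} = \sqrt{-1} \left(V + V\right) = i 2 V = 2 i V$)
$D = 172$ ($D = 108 + 64 = 172$)
$\left(L{\left(\left(-2\right) \left(-4\right) \right)} + D\right)^{2} = \left(2 i \left(\left(-2\right) \left(-4\right)\right) + 172\right)^{2} = \left(2 i 8 + 172\right)^{2} = \left(16 i + 172\right)^{2} = \left(172 + 16 i\right)^{2}$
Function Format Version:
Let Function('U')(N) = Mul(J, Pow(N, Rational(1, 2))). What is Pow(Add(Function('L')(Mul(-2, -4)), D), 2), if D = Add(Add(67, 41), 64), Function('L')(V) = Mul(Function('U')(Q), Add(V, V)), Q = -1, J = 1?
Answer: Add(29328, Mul(5504, I)) ≈ Add(29328., Mul(5504.0, I))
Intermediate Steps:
Function('U')(N) = Pow(N, Rational(1, 2)) (Function('U')(N) = Mul(1, Pow(N, Rational(1, 2))) = Pow(N, Rational(1, 2)))
Function('L')(V) = Mul(2, I, V) (Function('L')(V) = Mul(Pow(-1, Rational(1, 2)), Add(V, V)) = Mul(I, Mul(2, V)) = Mul(2, I, V))
D = 172 (D = Add(108, 64) = 172)
Pow(Add(Function('L')(Mul(-2, -4)), D), 2) = Pow(Add(Mul(2, I, Mul(-2, -4)), 172), 2) = Pow(Add(Mul(2, I, 8), 172), 2) = Pow(Add(Mul(16, I), 172), 2) = Pow(Add(172, Mul(16, I)), 2)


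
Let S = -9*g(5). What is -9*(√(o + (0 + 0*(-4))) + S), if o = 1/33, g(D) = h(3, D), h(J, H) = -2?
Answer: -162 - 3*√33/11 ≈ -163.57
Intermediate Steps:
g(D) = -2
S = 18 (S = -9*(-2) = 18)
o = 1/33 ≈ 0.030303
-9*(√(o + (0 + 0*(-4))) + S) = -9*(√(1/33 + (0 + 0*(-4))) + 18) = -9*(√(1/33 + (0 + 0)) + 18) = -9*(√(1/33 + 0) + 18) = -9*(√(1/33) + 18) = -9*(√33/33 + 18) = -9*(18 + √33/33) = -162 - 3*√33/11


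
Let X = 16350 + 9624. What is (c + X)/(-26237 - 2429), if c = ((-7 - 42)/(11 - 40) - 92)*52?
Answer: -308529/415657 ≈ -0.74227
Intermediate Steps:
X = 25974
c = -136188/29 (c = (-49/(-29) - 92)*52 = (-49*(-1/29) - 92)*52 = (49/29 - 92)*52 = -2619/29*52 = -136188/29 ≈ -4696.1)
(c + X)/(-26237 - 2429) = (-136188/29 + 25974)/(-26237 - 2429) = (617058/29)/(-28666) = (617058/29)*(-1/28666) = -308529/415657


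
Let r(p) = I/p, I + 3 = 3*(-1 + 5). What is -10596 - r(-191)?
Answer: -2023827/191 ≈ -10596.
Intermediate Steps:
I = 9 (I = -3 + 3*(-1 + 5) = -3 + 3*4 = -3 + 12 = 9)
r(p) = 9/p
-10596 - r(-191) = -10596 - 9/(-191) = -10596 - 9*(-1)/191 = -10596 - 1*(-9/191) = -10596 + 9/191 = -2023827/191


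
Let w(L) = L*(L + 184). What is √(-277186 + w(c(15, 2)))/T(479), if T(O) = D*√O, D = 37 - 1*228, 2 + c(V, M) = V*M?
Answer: -25*I*√207886/91489 ≈ -0.12459*I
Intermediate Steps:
c(V, M) = -2 + M*V (c(V, M) = -2 + V*M = -2 + M*V)
D = -191 (D = 37 - 228 = -191)
w(L) = L*(184 + L)
T(O) = -191*√O
√(-277186 + w(c(15, 2)))/T(479) = √(-277186 + (-2 + 2*15)*(184 + (-2 + 2*15)))/((-191*√479)) = √(-277186 + (-2 + 30)*(184 + (-2 + 30)))*(-√479/91489) = √(-277186 + 28*(184 + 28))*(-√479/91489) = √(-277186 + 28*212)*(-√479/91489) = √(-277186 + 5936)*(-√479/91489) = √(-271250)*(-√479/91489) = (25*I*√434)*(-√479/91489) = -25*I*√207886/91489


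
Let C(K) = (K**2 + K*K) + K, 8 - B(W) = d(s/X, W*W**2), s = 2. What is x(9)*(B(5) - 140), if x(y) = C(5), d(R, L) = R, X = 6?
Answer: -21835/3 ≈ -7278.3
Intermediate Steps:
B(W) = 23/3 (B(W) = 8 - 2/6 = 8 - 1*1/3 = 8 - 1/3 = 23/3)
C(K) = K + 2*K**2 (C(K) = (K**2 + K**2) + K = 2*K**2 + K = K + 2*K**2)
x(y) = 55 (x(y) = 5*(1 + 2*5) = 5*(1 + 10) = 5*11 = 55)
x(9)*(B(5) - 140) = 55*(23/3 - 140) = 55*(-397/3) = -21835/3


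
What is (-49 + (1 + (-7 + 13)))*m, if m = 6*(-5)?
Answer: 1260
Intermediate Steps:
m = -30
(-49 + (1 + (-7 + 13)))*m = (-49 + (1 + (-7 + 13)))*(-30) = (-49 + (1 + 6))*(-30) = (-49 + 7)*(-30) = -42*(-30) = 1260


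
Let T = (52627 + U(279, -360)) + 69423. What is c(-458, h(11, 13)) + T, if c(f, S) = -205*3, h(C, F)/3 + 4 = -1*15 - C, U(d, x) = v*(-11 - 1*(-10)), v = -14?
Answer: 121449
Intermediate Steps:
U(d, x) = 14 (U(d, x) = -14*(-11 - 1*(-10)) = -14*(-11 + 10) = -14*(-1) = 14)
h(C, F) = -57 - 3*C (h(C, F) = -12 + 3*(-1*15 - C) = -12 + 3*(-15 - C) = -12 + (-45 - 3*C) = -57 - 3*C)
T = 122064 (T = (52627 + 14) + 69423 = 52641 + 69423 = 122064)
c(f, S) = -615
c(-458, h(11, 13)) + T = -615 + 122064 = 121449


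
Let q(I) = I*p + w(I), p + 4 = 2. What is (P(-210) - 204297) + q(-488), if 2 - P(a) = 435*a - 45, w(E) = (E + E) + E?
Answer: -113388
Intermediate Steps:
w(E) = 3*E (w(E) = 2*E + E = 3*E)
p = -2 (p = -4 + 2 = -2)
q(I) = I (q(I) = I*(-2) + 3*I = -2*I + 3*I = I)
P(a) = 47 - 435*a (P(a) = 2 - (435*a - 45) = 2 - (-45 + 435*a) = 2 + (45 - 435*a) = 47 - 435*a)
(P(-210) - 204297) + q(-488) = ((47 - 435*(-210)) - 204297) - 488 = ((47 + 91350) - 204297) - 488 = (91397 - 204297) - 488 = -112900 - 488 = -113388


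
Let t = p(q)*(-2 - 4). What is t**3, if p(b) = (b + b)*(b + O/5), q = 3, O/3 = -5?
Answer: 0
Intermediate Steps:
O = -15 (O = 3*(-5) = -15)
p(b) = 2*b*(-3 + b) (p(b) = (b + b)*(b - 15/5) = (2*b)*(b - 15*1/5) = (2*b)*(b - 3) = (2*b)*(-3 + b) = 2*b*(-3 + b))
t = 0 (t = (2*3*(-3 + 3))*(-2 - 4) = (2*3*0)*(-6) = 0*(-6) = 0)
t**3 = 0**3 = 0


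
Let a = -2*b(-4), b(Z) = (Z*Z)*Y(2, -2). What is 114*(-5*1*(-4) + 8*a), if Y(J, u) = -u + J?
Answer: -114456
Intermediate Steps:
Y(J, u) = J - u
b(Z) = 4*Z² (b(Z) = (Z*Z)*(2 - 1*(-2)) = Z²*(2 + 2) = Z²*4 = 4*Z²)
a = -128 (a = -8*(-4)² = -8*16 = -2*64 = -128)
114*(-5*1*(-4) + 8*a) = 114*(-5*1*(-4) + 8*(-128)) = 114*(-5*(-4) - 1024) = 114*(20 - 1024) = 114*(-1004) = -114456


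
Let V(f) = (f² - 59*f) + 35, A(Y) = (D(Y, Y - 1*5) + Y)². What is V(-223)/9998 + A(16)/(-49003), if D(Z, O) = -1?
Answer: 3081068213/489931994 ≈ 6.2888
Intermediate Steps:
A(Y) = (-1 + Y)²
V(f) = 35 + f² - 59*f
V(-223)/9998 + A(16)/(-49003) = (35 + (-223)² - 59*(-223))/9998 + (-1 + 16)²/(-49003) = (35 + 49729 + 13157)*(1/9998) + 15²*(-1/49003) = 62921*(1/9998) + 225*(-1/49003) = 62921/9998 - 225/49003 = 3081068213/489931994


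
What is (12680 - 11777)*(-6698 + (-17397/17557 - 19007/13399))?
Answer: -1423350267956148/235246243 ≈ -6.0505e+6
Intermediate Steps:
(12680 - 11777)*(-6698 + (-17397/17557 - 19007/13399)) = 903*(-6698 + (-17397*1/17557 - 19007*1/13399)) = 903*(-6698 + (-17397/17557 - 19007/13399)) = 903*(-6698 - 566808302/235246243) = 903*(-1576246143916/235246243) = -1423350267956148/235246243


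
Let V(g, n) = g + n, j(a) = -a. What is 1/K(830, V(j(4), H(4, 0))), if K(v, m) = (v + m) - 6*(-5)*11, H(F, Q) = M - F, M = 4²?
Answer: 1/1168 ≈ 0.00085616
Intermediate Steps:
M = 16
H(F, Q) = 16 - F
K(v, m) = 330 + m + v (K(v, m) = (m + v) + 30*11 = (m + v) + 330 = 330 + m + v)
1/K(830, V(j(4), H(4, 0))) = 1/(330 + (-1*4 + (16 - 1*4)) + 830) = 1/(330 + (-4 + (16 - 4)) + 830) = 1/(330 + (-4 + 12) + 830) = 1/(330 + 8 + 830) = 1/1168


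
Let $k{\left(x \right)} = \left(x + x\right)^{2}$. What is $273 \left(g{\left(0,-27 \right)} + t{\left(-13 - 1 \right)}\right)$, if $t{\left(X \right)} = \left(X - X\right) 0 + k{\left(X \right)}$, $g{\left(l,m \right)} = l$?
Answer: $214032$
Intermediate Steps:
$k{\left(x \right)} = 4 x^{2}$ ($k{\left(x \right)} = \left(2 x\right)^{2} = 4 x^{2}$)
$t{\left(X \right)} = 4 X^{2}$ ($t{\left(X \right)} = \left(X - X\right) 0 + 4 X^{2} = 0 \cdot 0 + 4 X^{2} = 0 + 4 X^{2} = 4 X^{2}$)
$273 \left(g{\left(0,-27 \right)} + t{\left(-13 - 1 \right)}\right) = 273 \left(0 + 4 \left(-13 - 1\right)^{2}\right) = 273 \left(0 + 4 \left(-14\right)^{2}\right) = 273 \left(0 + 4 \cdot 196\right) = 273 \left(0 + 784\right) = 273 \cdot 784 = 214032$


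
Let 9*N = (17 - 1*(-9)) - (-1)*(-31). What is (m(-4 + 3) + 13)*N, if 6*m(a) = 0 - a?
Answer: -395/54 ≈ -7.3148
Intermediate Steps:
N = -5/9 (N = ((17 - 1*(-9)) - (-1)*(-31))/9 = ((17 + 9) - 1*31)/9 = (26 - 31)/9 = (⅑)*(-5) = -5/9 ≈ -0.55556)
m(a) = -a/6 (m(a) = (0 - a)/6 = (-a)/6 = -a/6)
(m(-4 + 3) + 13)*N = (-(-4 + 3)/6 + 13)*(-5/9) = (-⅙*(-1) + 13)*(-5/9) = (⅙ + 13)*(-5/9) = (79/6)*(-5/9) = -395/54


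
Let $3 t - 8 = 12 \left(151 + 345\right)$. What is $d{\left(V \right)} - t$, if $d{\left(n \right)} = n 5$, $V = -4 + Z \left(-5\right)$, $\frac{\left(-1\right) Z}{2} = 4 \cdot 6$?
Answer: $- \frac{2420}{3} \approx -806.67$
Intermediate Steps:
$Z = -48$ ($Z = - 2 \cdot 4 \cdot 6 = \left(-2\right) 24 = -48$)
$V = 236$ ($V = -4 - -240 = -4 + 240 = 236$)
$d{\left(n \right)} = 5 n$
$t = \frac{5960}{3}$ ($t = \frac{8}{3} + \frac{12 \left(151 + 345\right)}{3} = \frac{8}{3} + \frac{12 \cdot 496}{3} = \frac{8}{3} + \frac{1}{3} \cdot 5952 = \frac{8}{3} + 1984 = \frac{5960}{3} \approx 1986.7$)
$d{\left(V \right)} - t = 5 \cdot 236 - \frac{5960}{3} = 1180 - \frac{5960}{3} = - \frac{2420}{3}$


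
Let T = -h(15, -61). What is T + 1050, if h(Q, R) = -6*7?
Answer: 1092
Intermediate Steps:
h(Q, R) = -42
T = 42 (T = -1*(-42) = 42)
T + 1050 = 42 + 1050 = 1092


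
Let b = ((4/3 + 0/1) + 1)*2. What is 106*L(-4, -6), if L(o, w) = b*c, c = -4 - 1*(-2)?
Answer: -2968/3 ≈ -989.33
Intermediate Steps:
c = -2 (c = -4 + 2 = -2)
b = 14/3 (b = ((4*(⅓) + 0*1) + 1)*2 = ((4/3 + 0) + 1)*2 = (4/3 + 1)*2 = (7/3)*2 = 14/3 ≈ 4.6667)
L(o, w) = -28/3 (L(o, w) = (14/3)*(-2) = -28/3)
106*L(-4, -6) = 106*(-28/3) = -2968/3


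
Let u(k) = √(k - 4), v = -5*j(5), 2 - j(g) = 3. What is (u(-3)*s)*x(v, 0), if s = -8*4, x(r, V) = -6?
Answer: 192*I*√7 ≈ 507.98*I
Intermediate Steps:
j(g) = -1 (j(g) = 2 - 1*3 = 2 - 3 = -1)
v = 5 (v = -5*(-1) = 5)
u(k) = √(-4 + k)
s = -32
(u(-3)*s)*x(v, 0) = (√(-4 - 3)*(-32))*(-6) = (√(-7)*(-32))*(-6) = ((I*√7)*(-32))*(-6) = -32*I*√7*(-6) = 192*I*√7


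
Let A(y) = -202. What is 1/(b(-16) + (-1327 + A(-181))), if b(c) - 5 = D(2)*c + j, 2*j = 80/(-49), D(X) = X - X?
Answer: -49/74716 ≈ -0.00065582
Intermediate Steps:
D(X) = 0
j = -40/49 (j = (80/(-49))/2 = (80*(-1/49))/2 = (1/2)*(-80/49) = -40/49 ≈ -0.81633)
b(c) = 205/49 (b(c) = 5 + (0*c - 40/49) = 5 + (0 - 40/49) = 5 - 40/49 = 205/49)
1/(b(-16) + (-1327 + A(-181))) = 1/(205/49 + (-1327 - 202)) = 1/(205/49 - 1529) = 1/(-74716/49) = -49/74716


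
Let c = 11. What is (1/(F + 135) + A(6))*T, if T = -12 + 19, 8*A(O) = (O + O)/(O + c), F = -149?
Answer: 2/17 ≈ 0.11765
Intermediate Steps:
A(O) = O/(4*(11 + O)) (A(O) = ((O + O)/(O + 11))/8 = ((2*O)/(11 + O))/8 = (2*O/(11 + O))/8 = O/(4*(11 + O)))
T = 7
(1/(F + 135) + A(6))*T = (1/(-149 + 135) + (¼)*6/(11 + 6))*7 = (1/(-14) + (¼)*6/17)*7 = (-1/14 + (¼)*6*(1/17))*7 = (-1/14 + 3/34)*7 = (2/119)*7 = 2/17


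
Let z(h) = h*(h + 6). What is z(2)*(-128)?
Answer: -2048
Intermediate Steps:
z(h) = h*(6 + h)
z(2)*(-128) = (2*(6 + 2))*(-128) = (2*8)*(-128) = 16*(-128) = -2048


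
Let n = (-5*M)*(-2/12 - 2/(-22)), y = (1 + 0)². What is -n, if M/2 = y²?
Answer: -25/33 ≈ -0.75758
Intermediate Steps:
y = 1 (y = 1² = 1)
M = 2 (M = 2*1² = 2*1 = 2)
n = 25/33 (n = (-5*2)*(-2/12 - 2/(-22)) = -10*(-2*1/12 - 2*(-1/22)) = -10*(-⅙ + 1/11) = -10*(-5/66) = 25/33 ≈ 0.75758)
-n = -1*25/33 = -25/33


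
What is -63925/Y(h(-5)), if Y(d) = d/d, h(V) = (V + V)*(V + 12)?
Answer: -63925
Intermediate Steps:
h(V) = 2*V*(12 + V) (h(V) = (2*V)*(12 + V) = 2*V*(12 + V))
Y(d) = 1
-63925/Y(h(-5)) = -63925/1 = -63925*1 = -63925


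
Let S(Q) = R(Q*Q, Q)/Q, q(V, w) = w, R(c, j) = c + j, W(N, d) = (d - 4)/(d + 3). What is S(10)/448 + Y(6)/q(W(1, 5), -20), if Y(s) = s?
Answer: -617/2240 ≈ -0.27545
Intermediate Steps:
W(N, d) = (-4 + d)/(3 + d)
S(Q) = (Q + Q²)/Q (S(Q) = (Q*Q + Q)/Q = (Q² + Q)/Q = (Q + Q²)/Q)
S(10)/448 + Y(6)/q(W(1, 5), -20) = (1 + 10)/448 + 6/(-20) = 11*(1/448) + 6*(-1/20) = 11/448 - 3/10 = -617/2240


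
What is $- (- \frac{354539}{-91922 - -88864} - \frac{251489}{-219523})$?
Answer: $- \frac{78598518259}{671301334} \approx -117.08$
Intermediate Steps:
$- (- \frac{354539}{-91922 - -88864} - \frac{251489}{-219523}) = - (- \frac{354539}{-91922 + 88864} - - \frac{251489}{219523}) = - (- \frac{354539}{-3058} + \frac{251489}{219523}) = - (\left(-354539\right) \left(- \frac{1}{3058}\right) + \frac{251489}{219523}) = - (\frac{354539}{3058} + \frac{251489}{219523}) = \left(-1\right) \frac{78598518259}{671301334} = - \frac{78598518259}{671301334}$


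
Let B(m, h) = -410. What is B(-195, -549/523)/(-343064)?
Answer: 205/171532 ≈ 0.0011951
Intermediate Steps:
B(-195, -549/523)/(-343064) = -410/(-343064) = -410*(-1/343064) = 205/171532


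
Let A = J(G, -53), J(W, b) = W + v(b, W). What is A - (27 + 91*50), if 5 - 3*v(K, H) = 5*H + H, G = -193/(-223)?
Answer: -3061477/669 ≈ -4576.2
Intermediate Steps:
G = 193/223 (G = -193*(-1/223) = 193/223 ≈ 0.86547)
v(K, H) = 5/3 - 2*H (v(K, H) = 5/3 - (5*H + H)/3 = 5/3 - 2*H)
J(W, b) = 5/3 - W (J(W, b) = W + (5/3 - 2*W) = 5/3 - W)
A = 536/669 (A = 5/3 - 1*193/223 = 5/3 - 193/223 = 536/669 ≈ 0.80120)
A - (27 + 91*50) = 536/669 - (27 + 91*50) = 536/669 - (27 + 4550) = 536/669 - 1*4577 = 536/669 - 4577 = -3061477/669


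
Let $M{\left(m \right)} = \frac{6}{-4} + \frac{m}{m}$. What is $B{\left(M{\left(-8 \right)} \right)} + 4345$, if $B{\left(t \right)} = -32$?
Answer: $4313$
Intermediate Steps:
$M{\left(m \right)} = - \frac{1}{2}$ ($M{\left(m \right)} = 6 \left(- \frac{1}{4}\right) + 1 = - \frac{3}{2} + 1 = - \frac{1}{2}$)
$B{\left(M{\left(-8 \right)} \right)} + 4345 = -32 + 4345 = 4313$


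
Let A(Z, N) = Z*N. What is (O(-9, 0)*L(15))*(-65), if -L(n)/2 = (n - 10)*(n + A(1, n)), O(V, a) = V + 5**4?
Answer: 12012000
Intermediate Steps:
O(V, a) = 625 + V (O(V, a) = V + 625 = 625 + V)
A(Z, N) = N*Z
L(n) = -4*n*(-10 + n) (L(n) = -2*(n - 10)*(n + n*1) = -2*(-10 + n)*(n + n) = -2*(-10 + n)*2*n = -4*n*(-10 + n))
(O(-9, 0)*L(15))*(-65) = ((625 - 9)*(4*15*(10 - 1*15)))*(-65) = (616*(4*15*(10 - 15)))*(-65) = (616*(4*15*(-5)))*(-65) = (616*(-300))*(-65) = -184800*(-65) = 12012000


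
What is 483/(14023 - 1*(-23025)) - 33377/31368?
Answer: -38168761/36316302 ≈ -1.0510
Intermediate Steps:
483/(14023 - 1*(-23025)) - 33377/31368 = 483/(14023 + 23025) - 33377*1/31368 = 483/37048 - 33377/31368 = -38168761/36316302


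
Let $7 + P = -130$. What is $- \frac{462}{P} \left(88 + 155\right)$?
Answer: $\frac{112266}{137} \approx 819.46$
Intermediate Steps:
$P = -137$ ($P = -7 - 130 = -137$)
$- \frac{462}{P} \left(88 + 155\right) = - \frac{462}{-137} \left(88 + 155\right) = \left(-462\right) \left(- \frac{1}{137}\right) 243 = \frac{462}{137} \cdot 243 = \frac{112266}{137}$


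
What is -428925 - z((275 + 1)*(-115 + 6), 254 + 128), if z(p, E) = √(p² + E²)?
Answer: -428925 - 2*√226298245 ≈ -4.5901e+5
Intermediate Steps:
z(p, E) = √(E² + p²)
-428925 - z((275 + 1)*(-115 + 6), 254 + 128) = -428925 - √((254 + 128)² + ((275 + 1)*(-115 + 6))²) = -428925 - √(382² + (276*(-109))²) = -428925 - √(145924 + (-30084)²) = -428925 - √(145924 + 905047056) = -428925 - √905192980 = -428925 - 2*√226298245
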